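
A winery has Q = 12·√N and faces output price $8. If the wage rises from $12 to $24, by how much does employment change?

ΔN = -12

From P·MP_N = w with MP_N = 6·N^(-1/2), the labor demand is N(w) = (48/w)^(2).
At w = 12: N = 16. At w = 24: N = 4.
ΔN = 4 − 16 = -12.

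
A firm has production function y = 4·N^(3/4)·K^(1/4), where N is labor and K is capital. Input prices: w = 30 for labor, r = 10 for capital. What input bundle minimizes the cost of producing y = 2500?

Cost minimization requires the marginal rate of technical substitution to equal the input-price ratio: MP_N/MP_K = w/r.
Here MP_N/MP_K = (3/4)·(K/N)/(1/4) = 3·(K/N). Setting this equal to 30/10 = 3 gives K = N.
Substituting into y = 2500: 4·N^(3/4)·(N)^(1/4) = 2500.
Solving, N = 625 and K = 625.

N* = 625, K* = 625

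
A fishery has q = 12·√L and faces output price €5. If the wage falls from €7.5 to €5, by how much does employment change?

ΔL = 20

From P·MP_L = w with MP_L = 6·L^(-1/2), the labor demand is L(w) = (30/w)^(2).
At w = 7.5: L = 16. At w = 5: L = 36.
ΔL = 36 − 16 = 20.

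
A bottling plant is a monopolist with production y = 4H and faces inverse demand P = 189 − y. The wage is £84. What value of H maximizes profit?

Marginal revenue from the inverse demand is MR = 189 − 2y.
The marginal product is MP_H = 4.
A monopolist hires until marginal revenue product equals the wage: MR·MP_H = w.
(189 − 8H)·4 = 84, so H = 21.

H* = 21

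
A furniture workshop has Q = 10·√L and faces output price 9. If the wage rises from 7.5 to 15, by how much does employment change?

ΔL = -27

From P·MP_L = w with MP_L = 5·L^(-1/2), the labor demand is L(w) = (45/w)^(2).
At w = 7.5: L = 36. At w = 15: L = 9.
ΔL = 9 − 36 = -27.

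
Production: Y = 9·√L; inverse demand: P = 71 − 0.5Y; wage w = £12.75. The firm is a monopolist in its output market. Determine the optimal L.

L* = 36

Marginal revenue from the inverse demand is MR = 71 − Y.
The marginal product is MP_L = 4.5·L^(-1/2).
A monopolist hires until marginal revenue product equals the wage: MR·MP_L = w.
At L, Y = 9·√L. Substituting and solving: (71 − 9·√L)·4.5·L^(-1/2) = 12.75 gives L = 36.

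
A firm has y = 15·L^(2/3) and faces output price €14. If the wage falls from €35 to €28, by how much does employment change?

ΔL = 61

From P·MP_L = w with MP_L = 10·L^(-1/3), the labor demand is L(w) = (140/w)^(3).
At w = 35: L = 64. At w = 28: L = 125.
ΔL = 125 − 64 = 61.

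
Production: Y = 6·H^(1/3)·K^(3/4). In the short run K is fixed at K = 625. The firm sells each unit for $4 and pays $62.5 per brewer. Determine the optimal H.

With K = 625, MP_H = (1/3)·6·H^(-2/3)·625^(3/4) = 250·H^(-2/3).
Profit maximization for a price taker requires P·MP_H = w: 4·250·H^(-2/3) = 62.5.
So H^(-2/3) = 0.0625, which gives H = 64.

H* = 64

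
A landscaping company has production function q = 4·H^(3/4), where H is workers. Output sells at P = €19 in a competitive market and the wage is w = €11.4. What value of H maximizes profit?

MP_H = (3/4)·4·H^(-1/4) = 3·H^(-1/4).
Profit maximization for a price taker requires P·MP_H = w: 19·3·H^(-1/4) = 11.4.
So H^(-1/4) = 0.2, which gives H = 625.

H* = 625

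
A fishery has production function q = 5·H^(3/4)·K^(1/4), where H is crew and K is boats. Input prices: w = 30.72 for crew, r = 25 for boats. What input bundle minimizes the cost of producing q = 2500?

H* = 625, K* = 256

Cost minimization requires the marginal rate of technical substitution to equal the input-price ratio: MP_H/MP_K = w/r.
Here MP_H/MP_K = (3/4)·(K/H)/(1/4) = 3·(K/H). Setting this equal to 30.72/25 = 1.2288 gives K = 0.4096H.
Substituting into q = 2500: 5·H^(3/4)·(0.4096H)^(1/4) = 2500.
Solving, H = 625 and K = 256.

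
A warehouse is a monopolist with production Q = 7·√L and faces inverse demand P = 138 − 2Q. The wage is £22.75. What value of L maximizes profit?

Marginal revenue from the inverse demand is MR = 138 − 4Q.
The marginal product is MP_L = 3.5·L^(-1/2).
A monopolist hires until marginal revenue product equals the wage: MR·MP_L = w.
At L, Q = 7·√L. Substituting and solving: (138 − 28·√L)·3.5·L^(-1/2) = 22.75 gives L = 16.

L* = 16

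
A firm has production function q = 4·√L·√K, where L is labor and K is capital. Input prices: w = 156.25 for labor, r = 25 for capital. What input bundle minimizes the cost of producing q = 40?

Cost minimization requires the marginal rate of technical substitution to equal the input-price ratio: MP_L/MP_K = w/r.
Here MP_L/MP_K = (1/2)·(K/L)/(1/2) = (K/L). Setting this equal to 156.25/25 = 6.25 gives K = 6.25L.
Substituting into q = 40: 4·L^(1/2)·(6.25L)^(1/2) = 40.
Solving, L = 4 and K = 25.

L* = 4, K* = 25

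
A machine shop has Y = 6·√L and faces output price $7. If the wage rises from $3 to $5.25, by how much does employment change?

ΔL = -33

From P·MP_L = w with MP_L = 3·L^(-1/2), the labor demand is L(w) = (21/w)^(2).
At w = 3: L = 49. At w = 5.25: L = 16.
ΔL = 16 − 49 = -33.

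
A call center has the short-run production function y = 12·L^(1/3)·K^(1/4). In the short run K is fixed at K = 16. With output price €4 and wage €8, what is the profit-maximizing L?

With K = 16, MP_L = (1/3)·12·L^(-2/3)·16^(1/4) = 8·L^(-2/3).
Profit maximization for a price taker requires P·MP_L = w: 4·8·L^(-2/3) = 8.
So L^(-2/3) = 0.25, which gives L = 8.

L* = 8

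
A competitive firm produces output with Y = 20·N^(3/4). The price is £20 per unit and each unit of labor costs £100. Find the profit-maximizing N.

N* = 81

MP_N = (3/4)·20·N^(-1/4) = 15·N^(-1/4).
Profit maximization for a price taker requires P·MP_N = w: 20·15·N^(-1/4) = 100.
So N^(-1/4) = 1/3, which gives N = 81.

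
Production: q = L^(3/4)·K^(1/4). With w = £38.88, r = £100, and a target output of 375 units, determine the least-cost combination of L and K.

L* = 625, K* = 81

Cost minimization requires the marginal rate of technical substitution to equal the input-price ratio: MP_L/MP_K = w/r.
Here MP_L/MP_K = (3/4)·(K/L)/(1/4) = 3·(K/L). Setting this equal to 38.88/100 = 0.3888 gives K = 0.1296L.
Substituting into q = 375: L^(3/4)·(0.1296L)^(1/4) = 375.
Solving, L = 625 and K = 81.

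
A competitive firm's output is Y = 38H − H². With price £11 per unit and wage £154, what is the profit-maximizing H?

The marginal product of H is MP_H = 38 − 2H.
A price-taking firm hires until the value of the marginal product equals the wage: P·MP_H = w, so 11·(38 − 2H) = 154.
Then 38 − 2H = 14, giving H = 12.

H* = 12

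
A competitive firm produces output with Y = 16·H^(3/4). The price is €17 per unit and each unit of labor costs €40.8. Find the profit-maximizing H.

MP_H = (3/4)·16·H^(-1/4) = 12·H^(-1/4).
Profit maximization for a price taker requires P·MP_H = w: 17·12·H^(-1/4) = 40.8.
So H^(-1/4) = 0.2, which gives H = 625.

H* = 625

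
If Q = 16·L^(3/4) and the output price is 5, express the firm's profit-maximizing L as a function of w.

L(w) = (60/w)^(4)

MP_L = (3/4)·16·L^(-1/4) = 12·L^(-1/4).
Setting P·MP_L = w: 60·L^(-1/4) = w.
Solving for L: L^(-1/4) = w/60, so L = (60/w)^(4).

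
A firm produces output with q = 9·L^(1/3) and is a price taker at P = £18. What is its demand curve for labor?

MP_L = (1/3)·9·L^(-2/3) = 3·L^(-2/3).
Setting P·MP_L = w: 54·L^(-2/3) = w.
Solving for L: L^(-2/3) = w/54, so L = (54/w)^(3/2).

L(w) = (54/w)^(3/2)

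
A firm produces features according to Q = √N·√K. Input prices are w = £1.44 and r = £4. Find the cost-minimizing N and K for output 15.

N* = 25, K* = 9

Cost minimization requires the marginal rate of technical substitution to equal the input-price ratio: MP_N/MP_K = w/r.
Here MP_N/MP_K = (1/2)·(K/N)/(1/2) = (K/N). Setting this equal to 1.44/4 = 0.36 gives K = 0.36N.
Substituting into Q = 15: N^(1/2)·(0.36N)^(1/2) = 15.
Solving, N = 25 and K = 9.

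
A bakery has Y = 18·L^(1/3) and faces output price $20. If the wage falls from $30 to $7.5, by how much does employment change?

From P·MP_L = w with MP_L = 6·L^(-2/3), the labor demand is L(w) = (120/w)^(3/2).
At w = 30: L = 8. At w = 7.5: L = 64.
ΔL = 64 − 8 = 56.

ΔL = 56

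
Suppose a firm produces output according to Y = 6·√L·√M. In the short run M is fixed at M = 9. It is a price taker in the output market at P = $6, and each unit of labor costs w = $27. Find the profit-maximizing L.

With M = 9, MP_L = (1/2)·6·L^(-1/2)·9^(1/2) = 9·L^(-1/2).
Profit maximization for a price taker requires P·MP_L = w: 6·9·L^(-1/2) = 27.
So L^(-1/2) = 0.5, which gives L = 4.

L* = 4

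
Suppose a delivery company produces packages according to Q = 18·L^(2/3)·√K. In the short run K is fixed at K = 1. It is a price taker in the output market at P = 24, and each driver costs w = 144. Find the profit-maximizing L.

With K = 1, MP_L = (2/3)·18·L^(-1/3)·1^(1/2) = 12·L^(-1/3).
Profit maximization for a price taker requires P·MP_L = w: 24·12·L^(-1/3) = 144.
So L^(-1/3) = 0.5, which gives L = 8.

L* = 8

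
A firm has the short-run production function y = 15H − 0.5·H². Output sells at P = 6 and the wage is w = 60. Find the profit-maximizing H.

H* = 5

The marginal product of H is MP_H = 15 − H.
A price-taking firm hires until the value of the marginal product equals the wage: P·MP_H = w, so 6·(15 − H) = 60.
Then 15 − H = 10, giving H = 5.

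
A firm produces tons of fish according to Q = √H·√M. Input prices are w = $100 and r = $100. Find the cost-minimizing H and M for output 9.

Cost minimization requires the marginal rate of technical substitution to equal the input-price ratio: MP_H/MP_M = w/r.
Here MP_H/MP_M = (1/2)·(M/H)/(1/2) = (M/H). Setting this equal to 100/100 = 1 gives M = H.
Substituting into Q = 9: H^(1/2)·(H)^(1/2) = 9.
Solving, H = 9 and M = 9.

H* = 9, M* = 9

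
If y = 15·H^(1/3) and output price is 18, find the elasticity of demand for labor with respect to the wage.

ε = -1.5

MP_H = (1/3)·15·H^(-2/3), so P·MP_H = w gives 90·H^(-2/3) = w.
Solving, H(w) = (90/w)^(3/2). This is a constant-elasticity form: H ∝ w^(−3/2), so ε = −3/2.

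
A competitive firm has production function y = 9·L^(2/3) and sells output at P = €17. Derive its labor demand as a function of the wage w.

L(w) = 1061208/w³

MP_L = (2/3)·9·L^(-1/3) = 6·L^(-1/3).
Setting P·MP_L = w: 102·L^(-1/3) = w.
Solving for L: L^(-1/3) = w/102, so L = (102/w)^(3).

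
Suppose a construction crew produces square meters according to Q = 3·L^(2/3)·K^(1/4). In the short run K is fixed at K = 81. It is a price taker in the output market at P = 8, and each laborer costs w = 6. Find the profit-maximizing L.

With K = 81, MP_L = (2/3)·3·L^(-1/3)·81^(1/4) = 6·L^(-1/3).
Profit maximization for a price taker requires P·MP_L = w: 8·6·L^(-1/3) = 6.
So L^(-1/3) = 0.125, which gives L = 512.

L* = 512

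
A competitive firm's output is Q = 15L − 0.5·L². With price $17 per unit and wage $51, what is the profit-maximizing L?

The marginal product of L is MP_L = 15 − L.
A price-taking firm hires until the value of the marginal product equals the wage: P·MP_L = w, so 17·(15 − L) = 51.
Then 15 − L = 3, giving L = 12.

L* = 12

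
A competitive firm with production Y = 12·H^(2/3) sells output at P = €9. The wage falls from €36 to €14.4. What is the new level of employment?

From P·MP_H = w with MP_H = 8·H^(-1/3), the labor demand is H(w) = (72/w)^(3).
At w = 36: H = 8. At w = 14.4: H = 125.

H* = 125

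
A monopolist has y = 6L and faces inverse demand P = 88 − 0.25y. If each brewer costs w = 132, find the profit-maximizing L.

L* = 22

Marginal revenue from the inverse demand is MR = 88 − 0.5y.
The marginal product is MP_L = 6.
A monopolist hires until marginal revenue product equals the wage: MR·MP_L = w.
(88 − 3L)·6 = 132, so L = 22.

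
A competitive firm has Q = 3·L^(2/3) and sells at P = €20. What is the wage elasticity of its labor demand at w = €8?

ε = -3

MP_L = (2/3)·3·L^(-1/3), so P·MP_L = w gives 40·L^(-1/3) = w.
Solving, L(w) = (40/w)^(3). This is a constant-elasticity form: L ∝ w^(−3), so ε = −3.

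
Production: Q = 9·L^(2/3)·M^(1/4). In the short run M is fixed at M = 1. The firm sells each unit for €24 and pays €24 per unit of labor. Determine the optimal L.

With M = 1, MP_L = (2/3)·9·L^(-1/3)·1^(1/4) = 6·L^(-1/3).
Profit maximization for a price taker requires P·MP_L = w: 24·6·L^(-1/3) = 24.
So L^(-1/3) = 1/6, which gives L = 216.

L* = 216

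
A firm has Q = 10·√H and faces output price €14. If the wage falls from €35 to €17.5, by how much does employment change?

ΔH = 12

From P·MP_H = w with MP_H = 5·H^(-1/2), the labor demand is H(w) = (70/w)^(2).
At w = 35: H = 4. At w = 17.5: H = 16.
ΔH = 16 − 4 = 12.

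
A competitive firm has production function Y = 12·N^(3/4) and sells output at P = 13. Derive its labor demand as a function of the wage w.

MP_N = (3/4)·12·N^(-1/4) = 9·N^(-1/4).
Setting P·MP_N = w: 117·N^(-1/4) = w.
Solving for N: N^(-1/4) = w/117, so N = (117/w)^(4).

N(w) = (117/w)^(4)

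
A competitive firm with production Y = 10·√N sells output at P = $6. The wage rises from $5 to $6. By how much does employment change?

ΔN = -11

From P·MP_N = w with MP_N = 5·N^(-1/2), the labor demand is N(w) = (30/w)^(2).
At w = 5: N = 36. At w = 6: N = 25.
ΔN = 25 − 36 = -11.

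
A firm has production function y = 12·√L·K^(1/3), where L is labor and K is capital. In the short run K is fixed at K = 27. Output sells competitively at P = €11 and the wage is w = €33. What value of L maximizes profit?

With K = 27, MP_L = (1/2)·12·L^(-1/2)·27^(1/3) = 18·L^(-1/2).
Profit maximization for a price taker requires P·MP_L = w: 11·18·L^(-1/2) = 33.
So L^(-1/2) = 1/6, which gives L = 36.

L* = 36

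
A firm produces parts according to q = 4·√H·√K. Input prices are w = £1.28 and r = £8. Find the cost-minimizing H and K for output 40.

H* = 25, K* = 4

Cost minimization requires the marginal rate of technical substitution to equal the input-price ratio: MP_H/MP_K = w/r.
Here MP_H/MP_K = (1/2)·(K/H)/(1/2) = (K/H). Setting this equal to 1.28/8 = 0.16 gives K = 0.16H.
Substituting into q = 40: 4·H^(1/2)·(0.16H)^(1/2) = 40.
Solving, H = 25 and K = 4.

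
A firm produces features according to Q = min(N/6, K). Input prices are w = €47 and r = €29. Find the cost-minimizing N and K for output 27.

With a fixed-proportions technology, the cost-minimizing bundle uses no slack in either input: N/6 = K = Q.
So N = 6·27 = 162 and K = 27.

N* = 162, K* = 27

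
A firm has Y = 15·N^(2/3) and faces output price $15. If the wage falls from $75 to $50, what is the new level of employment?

N* = 27

From P·MP_N = w with MP_N = 10·N^(-1/3), the labor demand is N(w) = (150/w)^(3).
At w = 75: N = 8. At w = 50: N = 27.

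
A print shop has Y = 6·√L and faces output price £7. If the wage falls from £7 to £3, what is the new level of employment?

From P·MP_L = w with MP_L = 3·L^(-1/2), the labor demand is L(w) = (21/w)^(2).
At w = 7: L = 9. At w = 3: L = 49.

L* = 49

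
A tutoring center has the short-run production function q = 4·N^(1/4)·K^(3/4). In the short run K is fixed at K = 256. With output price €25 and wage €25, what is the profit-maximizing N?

N* = 256

With K = 256, MP_N = (1/4)·4·N^(-3/4)·256^(3/4) = 64·N^(-3/4).
Profit maximization for a price taker requires P·MP_N = w: 25·64·N^(-3/4) = 25.
So N^(-3/4) = 0.015625, which gives N = 256.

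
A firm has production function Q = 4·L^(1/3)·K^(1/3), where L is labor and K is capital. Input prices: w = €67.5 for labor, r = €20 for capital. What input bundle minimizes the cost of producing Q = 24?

Cost minimization requires the marginal rate of technical substitution to equal the input-price ratio: MP_L/MP_K = w/r.
Here MP_L/MP_K = (1/3)·(K/L)/(1/3) = (K/L). Setting this equal to 67.5/20 = 3.375 gives K = 3.375L.
Substituting into Q = 24: 4·L^(1/3)·(3.375L)^(1/3) = 24.
Solving, L = 8 and K = 27.

L* = 8, K* = 27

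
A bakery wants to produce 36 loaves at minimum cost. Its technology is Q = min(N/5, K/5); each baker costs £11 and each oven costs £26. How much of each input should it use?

N* = 180, K* = 180

With a fixed-proportions technology, the cost-minimizing bundle uses no slack in either input: N/5 = K/5 = Q.
So N = 5·36 = 180 and K = 5·36 = 180.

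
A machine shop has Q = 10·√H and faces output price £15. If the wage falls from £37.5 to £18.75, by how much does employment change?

From P·MP_H = w with MP_H = 5·H^(-1/2), the labor demand is H(w) = (75/w)^(2).
At w = 37.5: H = 4. At w = 18.75: H = 16.
ΔH = 16 − 4 = 12.

ΔH = 12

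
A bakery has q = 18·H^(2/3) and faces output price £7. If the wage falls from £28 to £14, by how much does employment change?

From P·MP_H = w with MP_H = 12·H^(-1/3), the labor demand is H(w) = (84/w)^(3).
At w = 28: H = 27. At w = 14: H = 216.
ΔH = 216 − 27 = 189.

ΔH = 189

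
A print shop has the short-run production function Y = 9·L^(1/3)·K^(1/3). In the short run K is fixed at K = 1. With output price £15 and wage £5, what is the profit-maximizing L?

L* = 27

With K = 1, MP_L = (1/3)·9·L^(-2/3)·1^(1/3) = 3·L^(-2/3).
Profit maximization for a price taker requires P·MP_L = w: 15·3·L^(-2/3) = 5.
So L^(-2/3) = 1/9, which gives L = 27.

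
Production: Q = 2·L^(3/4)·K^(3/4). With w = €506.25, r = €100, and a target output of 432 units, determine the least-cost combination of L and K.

Cost minimization requires the marginal rate of technical substitution to equal the input-price ratio: MP_L/MP_K = w/r.
Here MP_L/MP_K = (3/4)·(K/L)/(3/4) = (K/L). Setting this equal to 506.25/100 = 5.0625 gives K = 5.0625L.
Substituting into Q = 432: 2·L^(3/4)·(5.0625L)^(3/4) = 432.
Solving, L = 16 and K = 81.

L* = 16, K* = 81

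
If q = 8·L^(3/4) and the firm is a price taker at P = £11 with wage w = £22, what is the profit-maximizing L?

L* = 81

MP_L = (3/4)·8·L^(-1/4) = 6·L^(-1/4).
Profit maximization for a price taker requires P·MP_L = w: 11·6·L^(-1/4) = 22.
So L^(-1/4) = 1/3, which gives L = 81.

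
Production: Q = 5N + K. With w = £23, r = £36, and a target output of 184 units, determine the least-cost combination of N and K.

The inputs are perfect substitutes, so the firm uses whichever has the lower cost per unit of output.
Cost per unit of output via N is 4.6; via K it is 36. N is cheaper.
Producing Q = 184 with N alone: N = 36.8, K = 0.

N* = 36.8, K* = 0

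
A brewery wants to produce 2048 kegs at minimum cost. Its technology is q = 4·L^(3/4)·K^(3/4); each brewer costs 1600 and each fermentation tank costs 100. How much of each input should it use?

Cost minimization requires the marginal rate of technical substitution to equal the input-price ratio: MP_L/MP_K = w/r.
Here MP_L/MP_K = (3/4)·(K/L)/(3/4) = (K/L). Setting this equal to 1600/100 = 16 gives K = 16L.
Substituting into q = 2048: 4·L^(3/4)·(16L)^(3/4) = 2048.
Solving, L = 16 and K = 256.

L* = 16, K* = 256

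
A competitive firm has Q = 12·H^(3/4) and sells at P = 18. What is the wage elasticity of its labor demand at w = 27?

ε = -4

MP_H = (3/4)·12·H^(-1/4), so P·MP_H = w gives 162·H^(-1/4) = w.
Solving, H(w) = (162/w)^(4). This is a constant-elasticity form: H ∝ w^(−4), so ε = −4.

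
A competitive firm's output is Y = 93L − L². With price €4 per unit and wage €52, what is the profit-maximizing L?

L* = 40

The marginal product of L is MP_L = 93 − 2L.
A price-taking firm hires until the value of the marginal product equals the wage: P·MP_L = w, so 4·(93 − 2L) = 52.
Then 93 − 2L = 13, giving L = 40.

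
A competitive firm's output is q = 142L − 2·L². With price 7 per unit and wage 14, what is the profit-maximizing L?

L* = 35

The marginal product of L is MP_L = 142 − 4L.
A price-taking firm hires until the value of the marginal product equals the wage: P·MP_L = w, so 7·(142 − 4L) = 14.
Then 142 − 4L = 2, giving L = 35.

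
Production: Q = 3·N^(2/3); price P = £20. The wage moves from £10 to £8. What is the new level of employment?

From P·MP_N = w with MP_N = 2·N^(-1/3), the labor demand is N(w) = (40/w)^(3).
At w = 10: N = 64. At w = 8: N = 125.

N* = 125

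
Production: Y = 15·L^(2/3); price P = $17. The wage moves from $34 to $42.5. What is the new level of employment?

From P·MP_L = w with MP_L = 10·L^(-1/3), the labor demand is L(w) = (170/w)^(3).
At w = 34: L = 125. At w = 42.5: L = 64.

L* = 64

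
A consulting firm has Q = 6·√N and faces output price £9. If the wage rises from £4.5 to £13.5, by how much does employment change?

From P·MP_N = w with MP_N = 3·N^(-1/2), the labor demand is N(w) = (27/w)^(2).
At w = 4.5: N = 36. At w = 13.5: N = 4.
ΔN = 4 − 36 = -32.

ΔN = -32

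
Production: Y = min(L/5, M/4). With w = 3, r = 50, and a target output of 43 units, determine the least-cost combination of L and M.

L* = 215, M* = 172

With a fixed-proportions technology, the cost-minimizing bundle uses no slack in either input: L/5 = M/4 = Y.
So L = 5·43 = 215 and M = 4·43 = 172.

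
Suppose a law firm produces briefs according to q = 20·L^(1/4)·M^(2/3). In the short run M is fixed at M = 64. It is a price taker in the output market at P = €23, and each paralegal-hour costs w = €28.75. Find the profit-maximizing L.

L* = 256

With M = 64, MP_L = (1/4)·20·L^(-3/4)·64^(2/3) = 80·L^(-3/4).
Profit maximization for a price taker requires P·MP_L = w: 23·80·L^(-3/4) = 28.75.
So L^(-3/4) = 0.015625, which gives L = 256.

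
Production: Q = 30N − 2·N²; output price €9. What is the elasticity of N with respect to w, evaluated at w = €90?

From P·MP_N = w with MP_N = 30 − 4N, labor demand is N(w) = (30 − w/9)/4.
dN/dw = −1/(36) = -1/36.
At w = 90, N = 5, so ε = (dN/dw)·(w/N) = (-1/36)·(90/5) = -0.5.

ε = -0.5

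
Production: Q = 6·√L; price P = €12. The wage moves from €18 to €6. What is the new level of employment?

From P·MP_L = w with MP_L = 3·L^(-1/2), the labor demand is L(w) = (36/w)^(2).
At w = 18: L = 4. At w = 6: L = 36.

L* = 36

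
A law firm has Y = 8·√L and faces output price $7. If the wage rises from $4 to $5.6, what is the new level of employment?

L* = 25

From P·MP_L = w with MP_L = 4·L^(-1/2), the labor demand is L(w) = (28/w)^(2).
At w = 4: L = 49. At w = 5.6: L = 25.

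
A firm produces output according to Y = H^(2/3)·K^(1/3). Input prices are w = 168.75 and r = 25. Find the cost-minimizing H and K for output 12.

Cost minimization requires the marginal rate of technical substitution to equal the input-price ratio: MP_H/MP_K = w/r.
Here MP_H/MP_K = (2/3)·(K/H)/(1/3) = 2·(K/H). Setting this equal to 168.75/25 = 6.75 gives K = 3.375H.
Substituting into Y = 12: H^(2/3)·(3.375H)^(1/3) = 12.
Solving, H = 8 and K = 27.

H* = 8, K* = 27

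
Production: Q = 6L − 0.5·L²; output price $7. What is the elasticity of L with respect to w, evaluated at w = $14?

ε = -0.5

From P·MP_L = w with MP_L = 6 − L, labor demand is L(w) = 6 − w/7.
dL/dw = −1/(7) = -1/7.
At w = 14, L = 4, so ε = (dL/dw)·(w/L) = (-1/7)·(14/4) = -0.5.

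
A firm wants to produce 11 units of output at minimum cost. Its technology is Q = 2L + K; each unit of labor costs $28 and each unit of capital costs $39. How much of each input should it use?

The inputs are perfect substitutes, so the firm uses whichever has the lower cost per unit of output.
Cost per unit of output via L is 14; via K it is 39. L is cheaper.
Producing Q = 11 with L alone: L = 5.5, K = 0.

L* = 5.5, K* = 0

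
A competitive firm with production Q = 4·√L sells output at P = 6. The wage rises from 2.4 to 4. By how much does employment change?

From P·MP_L = w with MP_L = 2·L^(-1/2), the labor demand is L(w) = (12/w)^(2).
At w = 2.4: L = 25. At w = 4: L = 9.
ΔL = 9 − 25 = -16.

ΔL = -16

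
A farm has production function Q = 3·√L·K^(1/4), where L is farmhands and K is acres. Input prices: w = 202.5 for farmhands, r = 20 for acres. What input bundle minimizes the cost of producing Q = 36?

L* = 16, K* = 81

Cost minimization requires the marginal rate of technical substitution to equal the input-price ratio: MP_L/MP_K = w/r.
Here MP_L/MP_K = (1/2)·(K/L)/(1/4) = 2·(K/L). Setting this equal to 202.5/20 = 10.125 gives K = 5.0625L.
Substituting into Q = 36: 3·L^(1/2)·(5.0625L)^(1/4) = 36.
Solving, L = 16 and K = 81.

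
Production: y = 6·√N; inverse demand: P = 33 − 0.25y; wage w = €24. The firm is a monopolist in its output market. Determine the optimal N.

N* = 9

Marginal revenue from the inverse demand is MR = 33 − 0.5y.
The marginal product is MP_N = 3·N^(-1/2).
A monopolist hires until marginal revenue product equals the wage: MR·MP_N = w.
At N, y = 6·√N. Substituting and solving: (33 − 3·√N)·3·N^(-1/2) = 24 gives N = 9.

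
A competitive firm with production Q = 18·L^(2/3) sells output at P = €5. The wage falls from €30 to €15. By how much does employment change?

ΔL = 56

From P·MP_L = w with MP_L = 12·L^(-1/3), the labor demand is L(w) = (60/w)^(3).
At w = 30: L = 8. At w = 15: L = 64.
ΔL = 64 − 8 = 56.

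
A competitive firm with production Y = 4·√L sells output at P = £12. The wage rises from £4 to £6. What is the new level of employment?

L* = 16

From P·MP_L = w with MP_L = 2·L^(-1/2), the labor demand is L(w) = (24/w)^(2).
At w = 4: L = 36. At w = 6: L = 16.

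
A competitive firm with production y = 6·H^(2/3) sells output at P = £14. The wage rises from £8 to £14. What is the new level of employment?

From P·MP_H = w with MP_H = 4·H^(-1/3), the labor demand is H(w) = (56/w)^(3).
At w = 8: H = 343. At w = 14: H = 64.

H* = 64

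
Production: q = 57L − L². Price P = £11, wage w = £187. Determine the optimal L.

The marginal product of L is MP_L = 57 − 2L.
A price-taking firm hires until the value of the marginal product equals the wage: P·MP_L = w, so 11·(57 − 2L) = 187.
Then 57 − 2L = 17, giving L = 20.

L* = 20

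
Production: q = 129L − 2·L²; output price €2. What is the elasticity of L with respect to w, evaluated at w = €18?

ε = -0.075

From P·MP_L = w with MP_L = 129 − 4L, labor demand is L(w) = (129 − w/2)/4.
dL/dw = −1/(8) = -0.125.
At w = 18, L = 30, so ε = (dL/dw)·(w/L) = (-0.125)·(18/30) = -0.075.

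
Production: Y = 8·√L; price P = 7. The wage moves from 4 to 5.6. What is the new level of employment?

From P·MP_L = w with MP_L = 4·L^(-1/2), the labor demand is L(w) = (28/w)^(2).
At w = 4: L = 49. At w = 5.6: L = 25.

L* = 25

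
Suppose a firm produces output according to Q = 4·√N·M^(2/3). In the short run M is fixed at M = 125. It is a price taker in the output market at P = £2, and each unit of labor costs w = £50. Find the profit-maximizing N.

N* = 4

With M = 125, MP_N = (1/2)·4·N^(-1/2)·125^(2/3) = 50·N^(-1/2).
Profit maximization for a price taker requires P·MP_N = w: 2·50·N^(-1/2) = 50.
So N^(-1/2) = 0.5, which gives N = 4.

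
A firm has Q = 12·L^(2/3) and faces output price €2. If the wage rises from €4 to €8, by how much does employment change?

ΔL = -56

From P·MP_L = w with MP_L = 8·L^(-1/3), the labor demand is L(w) = (16/w)^(3).
At w = 4: L = 64. At w = 8: L = 8.
ΔL = 8 − 64 = -56.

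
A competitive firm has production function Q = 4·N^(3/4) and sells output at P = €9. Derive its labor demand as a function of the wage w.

MP_N = (3/4)·4·N^(-1/4) = 3·N^(-1/4).
Setting P·MP_N = w: 27·N^(-1/4) = w.
Solving for N: N^(-1/4) = w/27, so N = (27/w)^(4).

N(w) = 531441/w^(4)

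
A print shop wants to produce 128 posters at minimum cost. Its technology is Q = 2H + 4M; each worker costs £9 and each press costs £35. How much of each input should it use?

H* = 64, M* = 0

The inputs are perfect substitutes, so the firm uses whichever has the lower cost per unit of output.
Cost per unit of output via H is w/2 = 4.5; via M it is r/4 = 8.75. H is cheaper.
Producing Q = 128 with H alone: H = 64, M = 0.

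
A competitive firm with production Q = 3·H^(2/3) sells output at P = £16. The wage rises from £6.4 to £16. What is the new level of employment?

From P·MP_H = w with MP_H = 2·H^(-1/3), the labor demand is H(w) = (32/w)^(3).
At w = 6.4: H = 125. At w = 16: H = 8.

H* = 8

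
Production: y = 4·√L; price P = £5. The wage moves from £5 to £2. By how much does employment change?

ΔL = 21

From P·MP_L = w with MP_L = 2·L^(-1/2), the labor demand is L(w) = (10/w)^(2).
At w = 5: L = 4. At w = 2: L = 25.
ΔL = 25 − 4 = 21.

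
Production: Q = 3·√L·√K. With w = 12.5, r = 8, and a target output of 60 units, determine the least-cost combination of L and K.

L* = 16, K* = 25

Cost minimization requires the marginal rate of technical substitution to equal the input-price ratio: MP_L/MP_K = w/r.
Here MP_L/MP_K = (1/2)·(K/L)/(1/2) = (K/L). Setting this equal to 12.5/8 = 1.5625 gives K = 1.5625L.
Substituting into Q = 60: 3·L^(1/2)·(1.5625L)^(1/2) = 60.
Solving, L = 16 and K = 25.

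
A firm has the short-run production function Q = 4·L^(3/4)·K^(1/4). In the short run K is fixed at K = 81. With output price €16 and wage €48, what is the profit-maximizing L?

With K = 81, MP_L = (3/4)·4·L^(-1/4)·81^(1/4) = 9·L^(-1/4).
Profit maximization for a price taker requires P·MP_L = w: 16·9·L^(-1/4) = 48.
So L^(-1/4) = 1/3, which gives L = 81.

L* = 81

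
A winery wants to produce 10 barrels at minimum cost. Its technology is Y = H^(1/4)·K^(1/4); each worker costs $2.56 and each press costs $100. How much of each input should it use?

H* = 625, K* = 16

Cost minimization requires the marginal rate of technical substitution to equal the input-price ratio: MP_H/MP_K = w/r.
Here MP_H/MP_K = (1/4)·(K/H)/(1/4) = (K/H). Setting this equal to 2.56/100 = 0.0256 gives K = 0.0256H.
Substituting into Y = 10: H^(1/4)·(0.0256H)^(1/4) = 10.
Solving, H = 625 and K = 16.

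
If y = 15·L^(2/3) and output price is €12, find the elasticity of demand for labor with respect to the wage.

MP_L = (2/3)·15·L^(-1/3), so P·MP_L = w gives 120·L^(-1/3) = w.
Solving, L(w) = (120/w)^(3). This is a constant-elasticity form: L ∝ w^(−3), so ε = −3.

ε = -3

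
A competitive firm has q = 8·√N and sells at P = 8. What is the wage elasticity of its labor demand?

MP_N = (1/2)·8·N^(-1/2), so P·MP_N = w gives 32·N^(-1/2) = w.
Solving, N(w) = (32/w)^(2). This is a constant-elasticity form: N ∝ w^(−2), so ε = −2.

ε = -2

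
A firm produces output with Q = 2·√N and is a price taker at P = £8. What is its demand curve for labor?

MP_N = (1/2)·2·N^(-1/2) = N^(-1/2).
Setting P·MP_N = w: 8·N^(-1/2) = w.
Solving for N: N^(-1/2) = w/8, so N = (8/w)^(2).

N(w) = 64/w²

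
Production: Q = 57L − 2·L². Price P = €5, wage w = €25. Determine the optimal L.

The marginal product of L is MP_L = 57 − 4L.
A price-taking firm hires until the value of the marginal product equals the wage: P·MP_L = w, so 5·(57 − 4L) = 25.
Then 57 − 4L = 5, giving L = 13.

L* = 13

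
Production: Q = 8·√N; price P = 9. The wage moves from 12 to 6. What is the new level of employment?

N* = 36

From P·MP_N = w with MP_N = 4·N^(-1/2), the labor demand is N(w) = (36/w)^(2).
At w = 12: N = 9. At w = 6: N = 36.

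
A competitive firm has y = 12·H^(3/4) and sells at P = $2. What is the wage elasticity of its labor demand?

ε = -4

MP_H = (3/4)·12·H^(-1/4), so P·MP_H = w gives 18·H^(-1/4) = w.
Solving, H(w) = (18/w)^(4). This is a constant-elasticity form: H ∝ w^(−4), so ε = −4.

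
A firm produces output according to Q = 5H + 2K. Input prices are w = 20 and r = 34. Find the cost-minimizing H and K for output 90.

The inputs are perfect substitutes, so the firm uses whichever has the lower cost per unit of output.
Cost per unit of output via H is w/5 = 4; via K it is r/2 = 17. H is cheaper.
Producing Q = 90 with H alone: H = 18, K = 0.

H* = 18, K* = 0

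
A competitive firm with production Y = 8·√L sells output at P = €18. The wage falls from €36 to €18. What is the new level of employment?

From P·MP_L = w with MP_L = 4·L^(-1/2), the labor demand is L(w) = (72/w)^(2).
At w = 36: L = 4. At w = 18: L = 16.

L* = 16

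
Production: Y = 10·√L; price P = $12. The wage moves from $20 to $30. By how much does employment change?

ΔL = -5

From P·MP_L = w with MP_L = 5·L^(-1/2), the labor demand is L(w) = (60/w)^(2).
At w = 20: L = 9. At w = 30: L = 4.
ΔL = 4 − 9 = -5.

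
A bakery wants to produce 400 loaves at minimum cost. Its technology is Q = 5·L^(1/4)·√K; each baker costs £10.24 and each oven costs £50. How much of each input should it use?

L* = 625, K* = 256

Cost minimization requires the marginal rate of technical substitution to equal the input-price ratio: MP_L/MP_K = w/r.
Here MP_L/MP_K = (1/4)·(K/L)/(1/2) = 0.5·(K/L). Setting this equal to 10.24/50 = 0.2048 gives K = 0.4096L.
Substituting into Q = 400: 5·L^(1/4)·(0.4096L)^(1/2) = 400.
Solving, L = 625 and K = 256.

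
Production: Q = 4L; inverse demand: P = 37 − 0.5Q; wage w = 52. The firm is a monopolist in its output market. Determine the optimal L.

L* = 6

Marginal revenue from the inverse demand is MR = 37 − Q.
The marginal product is MP_L = 4.
A monopolist hires until marginal revenue product equals the wage: MR·MP_L = w.
(37 − 4L)·4 = 52, so L = 6.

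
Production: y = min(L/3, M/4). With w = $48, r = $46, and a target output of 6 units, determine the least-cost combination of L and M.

With a fixed-proportions technology, the cost-minimizing bundle uses no slack in either input: L/3 = M/4 = y.
So L = 3·6 = 18 and M = 4·6 = 24.

L* = 18, M* = 24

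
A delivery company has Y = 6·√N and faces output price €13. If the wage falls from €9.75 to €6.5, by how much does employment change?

From P·MP_N = w with MP_N = 3·N^(-1/2), the labor demand is N(w) = (39/w)^(2).
At w = 9.75: N = 16. At w = 6.5: N = 36.
ΔN = 36 − 16 = 20.

ΔN = 20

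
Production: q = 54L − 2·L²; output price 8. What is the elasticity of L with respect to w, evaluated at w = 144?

From P·MP_L = w with MP_L = 54 − 4L, labor demand is L(w) = (54 − w/8)/4.
dL/dw = −1/(32) = -0.03125.
At w = 144, L = 9, so ε = (dL/dw)·(w/L) = (-0.03125)·(144/9) = -0.5.

ε = -0.5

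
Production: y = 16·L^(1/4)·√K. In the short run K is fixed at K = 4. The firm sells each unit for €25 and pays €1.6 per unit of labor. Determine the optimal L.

With K = 4, MP_L = (1/4)·16·L^(-3/4)·4^(1/2) = 8·L^(-3/4).
Profit maximization for a price taker requires P·MP_L = w: 25·8·L^(-3/4) = 1.6.
So L^(-3/4) = 0.008, which gives L = 625.

L* = 625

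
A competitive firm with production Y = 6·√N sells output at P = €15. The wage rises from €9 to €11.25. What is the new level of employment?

N* = 16

From P·MP_N = w with MP_N = 3·N^(-1/2), the labor demand is N(w) = (45/w)^(2).
At w = 9: N = 25. At w = 11.25: N = 16.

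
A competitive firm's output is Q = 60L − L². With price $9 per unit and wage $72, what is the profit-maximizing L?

L* = 26

The marginal product of L is MP_L = 60 − 2L.
A price-taking firm hires until the value of the marginal product equals the wage: P·MP_L = w, so 9·(60 − 2L) = 72.
Then 60 − 2L = 8, giving L = 26.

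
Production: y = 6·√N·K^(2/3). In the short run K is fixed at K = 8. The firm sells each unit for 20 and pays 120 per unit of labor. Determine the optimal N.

N* = 4

With K = 8, MP_N = (1/2)·6·N^(-1/2)·8^(2/3) = 12·N^(-1/2).
Profit maximization for a price taker requires P·MP_N = w: 20·12·N^(-1/2) = 120.
So N^(-1/2) = 0.5, which gives N = 4.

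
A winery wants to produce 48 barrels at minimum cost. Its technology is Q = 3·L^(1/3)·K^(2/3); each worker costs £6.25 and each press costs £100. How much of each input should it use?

L* = 64, K* = 8

Cost minimization requires the marginal rate of technical substitution to equal the input-price ratio: MP_L/MP_K = w/r.
Here MP_L/MP_K = (1/3)·(K/L)/(2/3) = 0.5·(K/L). Setting this equal to 6.25/100 = 0.0625 gives K = 0.125L.
Substituting into Q = 48: 3·L^(1/3)·(0.125L)^(2/3) = 48.
Solving, L = 64 and K = 8.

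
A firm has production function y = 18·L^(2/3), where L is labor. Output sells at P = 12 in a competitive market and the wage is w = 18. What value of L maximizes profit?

L* = 512

MP_L = (2/3)·18·L^(-1/3) = 12·L^(-1/3).
Profit maximization for a price taker requires P·MP_L = w: 12·12·L^(-1/3) = 18.
So L^(-1/3) = 0.125, which gives L = 512.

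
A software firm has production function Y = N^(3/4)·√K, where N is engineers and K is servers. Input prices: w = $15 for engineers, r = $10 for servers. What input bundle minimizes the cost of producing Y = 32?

N* = 16, K* = 16

Cost minimization requires the marginal rate of technical substitution to equal the input-price ratio: MP_N/MP_K = w/r.
Here MP_N/MP_K = (3/4)·(K/N)/(1/2) = 1.5·(K/N). Setting this equal to 15/10 = 1.5 gives K = N.
Substituting into Y = 32: N^(3/4)·(N)^(1/2) = 32.
Solving, N = 16 and K = 16.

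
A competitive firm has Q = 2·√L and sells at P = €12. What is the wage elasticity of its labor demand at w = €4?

MP_L = (1/2)·2·L^(-1/2), so P·MP_L = w gives 12·L^(-1/2) = w.
Solving, L(w) = (12/w)^(2). This is a constant-elasticity form: L ∝ w^(−2), so ε = −2.

ε = -2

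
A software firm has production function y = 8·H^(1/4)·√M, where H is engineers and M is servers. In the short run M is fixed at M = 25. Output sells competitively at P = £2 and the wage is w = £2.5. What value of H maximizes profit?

With M = 25, MP_H = (1/4)·8·H^(-3/4)·25^(1/2) = 10·H^(-3/4).
Profit maximization for a price taker requires P·MP_H = w: 2·10·H^(-3/4) = 2.5.
So H^(-3/4) = 0.125, which gives H = 16.

H* = 16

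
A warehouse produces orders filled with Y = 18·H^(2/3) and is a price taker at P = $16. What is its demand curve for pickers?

MP_H = (2/3)·18·H^(-1/3) = 12·H^(-1/3).
Setting P·MP_H = w: 192·H^(-1/3) = w.
Solving for H: H^(-1/3) = w/192, so H = (192/w)^(3).

H(w) = 7077888/w³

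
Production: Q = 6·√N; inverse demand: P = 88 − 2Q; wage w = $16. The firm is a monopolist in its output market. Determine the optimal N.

Marginal revenue from the inverse demand is MR = 88 − 4Q.
The marginal product is MP_N = 3·N^(-1/2).
A monopolist hires until marginal revenue product equals the wage: MR·MP_N = w.
At N, Q = 6·√N. Substituting and solving: (88 − 24·√N)·3·N^(-1/2) = 16 gives N = 9.

N* = 9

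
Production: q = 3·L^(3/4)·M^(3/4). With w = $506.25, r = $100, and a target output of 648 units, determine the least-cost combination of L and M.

Cost minimization requires the marginal rate of technical substitution to equal the input-price ratio: MP_L/MP_M = w/r.
Here MP_L/MP_M = (3/4)·(M/L)/(3/4) = (M/L). Setting this equal to 506.25/100 = 5.0625 gives M = 5.0625L.
Substituting into q = 648: 3·L^(3/4)·(5.0625L)^(3/4) = 648.
Solving, L = 16 and M = 81.

L* = 16, M* = 81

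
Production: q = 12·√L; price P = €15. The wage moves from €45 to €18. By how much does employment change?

ΔL = 21

From P·MP_L = w with MP_L = 6·L^(-1/2), the labor demand is L(w) = (90/w)^(2).
At w = 45: L = 4. At w = 18: L = 25.
ΔL = 25 − 4 = 21.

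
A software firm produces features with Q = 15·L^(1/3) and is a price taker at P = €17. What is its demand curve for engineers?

MP_L = (1/3)·15·L^(-2/3) = 5·L^(-2/3).
Setting P·MP_L = w: 85·L^(-2/3) = w.
Solving for L: L^(-2/3) = w/85, so L = (85/w)^(3/2).

L(w) = (85/w)^(3/2)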